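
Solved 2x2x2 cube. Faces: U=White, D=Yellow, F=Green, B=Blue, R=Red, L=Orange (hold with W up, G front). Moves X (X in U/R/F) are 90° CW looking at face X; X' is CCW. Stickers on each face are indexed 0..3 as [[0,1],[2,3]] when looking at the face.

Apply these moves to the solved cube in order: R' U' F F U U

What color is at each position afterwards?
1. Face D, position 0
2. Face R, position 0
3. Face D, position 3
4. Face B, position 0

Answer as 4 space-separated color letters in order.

Answer: W Y G W

Derivation:
After move 1 (R'): R=RRRR U=WBWB F=GWGW D=YGYG B=YBYB
After move 2 (U'): U=BBWW F=OOGW R=GWRR B=RRYB L=YBOO
After move 3 (F): F=GOWO U=BBOB R=WWWR D=RGYG L=YYOG
After move 4 (F): F=WGOO U=BBGY R=OWBR D=WWYG L=YROG
After move 5 (U): U=GBYB F=OWOO R=RRBR B=YRYB L=WGOG
After move 6 (U): U=YGBB F=RROO R=YRBR B=WGYB L=OWOG
Query 1: D[0] = W
Query 2: R[0] = Y
Query 3: D[3] = G
Query 4: B[0] = W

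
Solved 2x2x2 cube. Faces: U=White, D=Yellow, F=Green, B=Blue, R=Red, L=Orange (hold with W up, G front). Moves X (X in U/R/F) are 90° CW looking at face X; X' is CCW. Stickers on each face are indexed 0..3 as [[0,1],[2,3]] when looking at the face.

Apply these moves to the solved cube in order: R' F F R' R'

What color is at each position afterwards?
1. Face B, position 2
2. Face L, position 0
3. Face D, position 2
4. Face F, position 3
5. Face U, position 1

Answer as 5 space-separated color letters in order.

After move 1 (R'): R=RRRR U=WBWB F=GWGW D=YGYG B=YBYB
After move 2 (F): F=GGWW U=WBOO R=WRBR D=RRYG L=OYOG
After move 3 (F): F=WGWG U=WBGY R=OROR D=BWYG L=OROR
After move 4 (R'): R=RROO U=WYGY F=WBWY D=BGYG B=GBWB
After move 5 (R'): R=RORO U=WWGG F=WYWY D=BBYY B=GBGB
Query 1: B[2] = G
Query 2: L[0] = O
Query 3: D[2] = Y
Query 4: F[3] = Y
Query 5: U[1] = W

Answer: G O Y Y W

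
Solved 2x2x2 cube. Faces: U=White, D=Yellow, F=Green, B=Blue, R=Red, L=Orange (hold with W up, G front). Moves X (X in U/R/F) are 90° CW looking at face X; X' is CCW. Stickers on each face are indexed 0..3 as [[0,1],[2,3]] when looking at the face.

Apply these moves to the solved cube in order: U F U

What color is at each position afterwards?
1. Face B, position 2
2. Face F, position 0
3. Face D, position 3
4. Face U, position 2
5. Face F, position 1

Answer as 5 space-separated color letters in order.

After move 1 (U): U=WWWW F=RRGG R=BBRR B=OOBB L=GGOO
After move 2 (F): F=GRGR U=WWOG R=WBWR D=RBYY L=GYOY
After move 3 (U): U=OWGW F=WBGR R=OOWR B=GYBB L=GROY
Query 1: B[2] = B
Query 2: F[0] = W
Query 3: D[3] = Y
Query 4: U[2] = G
Query 5: F[1] = B

Answer: B W Y G B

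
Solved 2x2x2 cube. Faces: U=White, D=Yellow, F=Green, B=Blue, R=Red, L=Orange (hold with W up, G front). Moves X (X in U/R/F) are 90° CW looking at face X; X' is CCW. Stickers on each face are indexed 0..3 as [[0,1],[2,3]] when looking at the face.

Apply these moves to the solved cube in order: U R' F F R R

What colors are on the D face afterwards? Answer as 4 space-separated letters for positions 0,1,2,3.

After move 1 (U): U=WWWW F=RRGG R=BBRR B=OOBB L=GGOO
After move 2 (R'): R=BRBR U=WBWO F=RWGW D=YRYG B=YOYB
After move 3 (F): F=GRWW U=WBOG R=WROR D=BBYG L=GYOR
After move 4 (F): F=WGWR U=WBRY R=ORGR D=OWYG L=GBOB
After move 5 (R): R=GORR U=WGRR F=WWWG D=OYYY B=YOBB
After move 6 (R): R=RGRO U=WWRG F=WYWY D=OBYY B=ROGB
Query: D face = OBYY

Answer: O B Y Y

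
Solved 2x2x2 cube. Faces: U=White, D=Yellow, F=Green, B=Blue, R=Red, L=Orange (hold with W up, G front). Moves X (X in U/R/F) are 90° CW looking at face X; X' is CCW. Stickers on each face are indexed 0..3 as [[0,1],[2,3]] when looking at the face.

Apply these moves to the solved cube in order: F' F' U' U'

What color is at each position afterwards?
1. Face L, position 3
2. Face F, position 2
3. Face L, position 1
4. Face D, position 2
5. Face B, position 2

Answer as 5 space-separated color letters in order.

After move 1 (F'): F=GGGG U=WWRR R=YRYR D=OOYY L=OWOW
After move 2 (F'): F=GGGG U=WWYY R=OROR D=WWYY L=OROR
After move 3 (U'): U=WYWY F=ORGG R=GGOR B=ORBB L=BBOR
After move 4 (U'): U=YYWW F=BBGG R=OROR B=GGBB L=OROR
Query 1: L[3] = R
Query 2: F[2] = G
Query 3: L[1] = R
Query 4: D[2] = Y
Query 5: B[2] = B

Answer: R G R Y B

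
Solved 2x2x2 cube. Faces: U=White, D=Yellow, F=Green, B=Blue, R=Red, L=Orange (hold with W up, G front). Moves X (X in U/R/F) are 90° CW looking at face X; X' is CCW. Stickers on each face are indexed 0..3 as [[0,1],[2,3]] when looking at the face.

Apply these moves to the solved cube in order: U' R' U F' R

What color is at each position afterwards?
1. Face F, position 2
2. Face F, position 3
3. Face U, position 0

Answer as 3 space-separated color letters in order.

Answer: G G W

Derivation:
After move 1 (U'): U=WWWW F=OOGG R=GGRR B=RRBB L=BBOO
After move 2 (R'): R=GRGR U=WBWR F=OWGW D=YOYG B=YRYB
After move 3 (U): U=WWRB F=GRGW R=YRGR B=BBYB L=OWOO
After move 4 (F'): F=RWGG U=WWYG R=ORYR D=WOYG L=OBOR
After move 5 (R): R=YORR U=WWYG F=ROGG D=WYYB B=GBWB
Query 1: F[2] = G
Query 2: F[3] = G
Query 3: U[0] = W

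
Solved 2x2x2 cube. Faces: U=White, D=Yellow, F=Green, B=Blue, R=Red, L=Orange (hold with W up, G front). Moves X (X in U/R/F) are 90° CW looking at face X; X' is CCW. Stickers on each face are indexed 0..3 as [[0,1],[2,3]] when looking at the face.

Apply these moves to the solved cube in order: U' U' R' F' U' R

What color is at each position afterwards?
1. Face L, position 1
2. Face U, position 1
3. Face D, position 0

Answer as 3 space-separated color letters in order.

Answer: G G R

Derivation:
After move 1 (U'): U=WWWW F=OOGG R=GGRR B=RRBB L=BBOO
After move 2 (U'): U=WWWW F=BBGG R=OORR B=GGBB L=RROO
After move 3 (R'): R=OROR U=WBWG F=BWGW D=YBYG B=YGYB
After move 4 (F'): F=WWBG U=WBOO R=BRYR D=ROYG L=RGOW
After move 5 (U'): U=BOWO F=RGBG R=WWYR B=BRYB L=YGOW
After move 6 (R): R=YWRW U=BGWG F=ROBG D=RYYB B=OROB
Query 1: L[1] = G
Query 2: U[1] = G
Query 3: D[0] = R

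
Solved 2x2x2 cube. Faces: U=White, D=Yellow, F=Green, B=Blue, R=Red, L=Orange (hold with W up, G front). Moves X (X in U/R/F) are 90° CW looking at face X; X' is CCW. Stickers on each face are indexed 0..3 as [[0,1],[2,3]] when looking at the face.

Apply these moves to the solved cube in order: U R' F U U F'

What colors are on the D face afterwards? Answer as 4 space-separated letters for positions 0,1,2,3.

After move 1 (U): U=WWWW F=RRGG R=BBRR B=OOBB L=GGOO
After move 2 (R'): R=BRBR U=WBWO F=RWGW D=YRYG B=YOYB
After move 3 (F): F=GRWW U=WBOG R=WROR D=BBYG L=GYOR
After move 4 (U): U=OWGB F=WRWW R=YOOR B=GYYB L=GROR
After move 5 (U): U=GOBW F=YOWW R=GYOR B=GRYB L=WROR
After move 6 (F'): F=OWYW U=GOGO R=BYBR D=RRYG L=WWOB
Query: D face = RRYG

Answer: R R Y G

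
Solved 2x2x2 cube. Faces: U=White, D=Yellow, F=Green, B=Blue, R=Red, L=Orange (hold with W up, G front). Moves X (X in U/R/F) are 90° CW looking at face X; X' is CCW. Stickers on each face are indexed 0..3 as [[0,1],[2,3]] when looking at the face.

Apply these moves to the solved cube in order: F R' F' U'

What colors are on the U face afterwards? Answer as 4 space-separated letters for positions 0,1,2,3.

Answer: B W W R

Derivation:
After move 1 (F): F=GGGG U=WWOO R=WRWR D=RRYY L=OYOY
After move 2 (R'): R=RRWW U=WBOB F=GWGO D=RGYG B=YBRB
After move 3 (F'): F=WOGG U=WBRW R=GRRW D=YYYG L=OBOO
After move 4 (U'): U=BWWR F=OBGG R=WORW B=GRRB L=YBOO
Query: U face = BWWR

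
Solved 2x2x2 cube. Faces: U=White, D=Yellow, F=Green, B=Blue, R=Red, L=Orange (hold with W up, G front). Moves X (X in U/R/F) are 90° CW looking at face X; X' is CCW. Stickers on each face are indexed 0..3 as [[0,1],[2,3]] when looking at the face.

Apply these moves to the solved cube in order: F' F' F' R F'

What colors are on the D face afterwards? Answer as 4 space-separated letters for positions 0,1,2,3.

After move 1 (F'): F=GGGG U=WWRR R=YRYR D=OOYY L=OWOW
After move 2 (F'): F=GGGG U=WWYY R=OROR D=WWYY L=OROR
After move 3 (F'): F=GGGG U=WWOO R=WRWR D=RRYY L=OYOY
After move 4 (R): R=WWRR U=WGOG F=GRGY D=RBYB B=OBWB
After move 5 (F'): F=RYGG U=WGWR R=BWRR D=YYYB L=OGOO
Query: D face = YYYB

Answer: Y Y Y B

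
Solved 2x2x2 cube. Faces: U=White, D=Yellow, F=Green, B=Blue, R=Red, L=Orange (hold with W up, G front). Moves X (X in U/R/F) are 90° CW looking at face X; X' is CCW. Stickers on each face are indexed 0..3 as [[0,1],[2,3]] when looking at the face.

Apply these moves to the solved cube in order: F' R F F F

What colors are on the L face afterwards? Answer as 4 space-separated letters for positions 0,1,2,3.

After move 1 (F'): F=GGGG U=WWRR R=YRYR D=OOYY L=OWOW
After move 2 (R): R=YYRR U=WGRG F=GOGY D=OBYB B=RBWB
After move 3 (F): F=GGYO U=WGWW R=RYGR D=RYYB L=OOOB
After move 4 (F): F=YGOG U=WGBO R=WYWR D=GRYB L=OROY
After move 5 (F): F=OYGG U=WGYR R=BYOR D=WWYB L=OGOR
Query: L face = OGOR

Answer: O G O R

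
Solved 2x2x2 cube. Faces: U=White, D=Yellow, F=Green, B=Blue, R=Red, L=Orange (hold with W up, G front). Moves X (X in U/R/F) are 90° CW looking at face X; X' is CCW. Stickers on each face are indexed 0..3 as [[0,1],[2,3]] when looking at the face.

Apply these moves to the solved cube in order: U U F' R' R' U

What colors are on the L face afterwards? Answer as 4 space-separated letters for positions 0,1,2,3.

After move 1 (U): U=WWWW F=RRGG R=BBRR B=OOBB L=GGOO
After move 2 (U): U=WWWW F=BBGG R=OORR B=GGBB L=RROO
After move 3 (F'): F=BGBG U=WWOR R=YOYR D=ROYY L=RWOW
After move 4 (R'): R=ORYY U=WBOG F=BWBR D=RGYG B=YGOB
After move 5 (R'): R=RYOY U=WOOY F=BBBG D=RWYR B=GGGB
After move 6 (U): U=OWYO F=RYBG R=GGOY B=RWGB L=BBOW
Query: L face = BBOW

Answer: B B O W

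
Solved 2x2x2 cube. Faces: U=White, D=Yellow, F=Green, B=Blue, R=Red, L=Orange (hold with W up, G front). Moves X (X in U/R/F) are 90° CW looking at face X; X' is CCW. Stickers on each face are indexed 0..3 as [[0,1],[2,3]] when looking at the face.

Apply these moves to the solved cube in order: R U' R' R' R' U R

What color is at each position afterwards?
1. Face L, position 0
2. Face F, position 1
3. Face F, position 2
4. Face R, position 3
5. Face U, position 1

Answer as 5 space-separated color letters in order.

After move 1 (R): R=RRRR U=WGWG F=GYGY D=YBYB B=WBWB
After move 2 (U'): U=GGWW F=OOGY R=GYRR B=RRWB L=WBOO
After move 3 (R'): R=YRGR U=GWWR F=OGGW D=YOYY B=BRBB
After move 4 (R'): R=RRYG U=GBWB F=OWGR D=YGYW B=YROB
After move 5 (R'): R=RGRY U=GOWY F=OBGB D=YWYR B=WRGB
After move 6 (U): U=WGYO F=RGGB R=WRRY B=WBGB L=OBOO
After move 7 (R): R=RWYR U=WGYB F=RWGR D=YGYW B=OBGB
Query 1: L[0] = O
Query 2: F[1] = W
Query 3: F[2] = G
Query 4: R[3] = R
Query 5: U[1] = G

Answer: O W G R G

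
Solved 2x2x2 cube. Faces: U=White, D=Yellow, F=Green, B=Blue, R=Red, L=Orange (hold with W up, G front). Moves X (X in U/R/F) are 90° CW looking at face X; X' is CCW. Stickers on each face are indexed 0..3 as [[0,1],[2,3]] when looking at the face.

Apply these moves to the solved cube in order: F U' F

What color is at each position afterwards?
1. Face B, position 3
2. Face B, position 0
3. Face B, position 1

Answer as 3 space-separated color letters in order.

After move 1 (F): F=GGGG U=WWOO R=WRWR D=RRYY L=OYOY
After move 2 (U'): U=WOWO F=OYGG R=GGWR B=WRBB L=BBOY
After move 3 (F): F=GOGY U=WOYB R=WGOR D=WGYY L=BROR
Query 1: B[3] = B
Query 2: B[0] = W
Query 3: B[1] = R

Answer: B W R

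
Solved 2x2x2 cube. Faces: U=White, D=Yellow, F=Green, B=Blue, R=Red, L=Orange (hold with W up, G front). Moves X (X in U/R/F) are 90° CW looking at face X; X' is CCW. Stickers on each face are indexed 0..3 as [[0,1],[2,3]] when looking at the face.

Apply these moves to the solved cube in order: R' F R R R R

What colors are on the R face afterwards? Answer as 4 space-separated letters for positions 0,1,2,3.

After move 1 (R'): R=RRRR U=WBWB F=GWGW D=YGYG B=YBYB
After move 2 (F): F=GGWW U=WBOO R=WRBR D=RRYG L=OYOG
After move 3 (R): R=BWRR U=WGOW F=GRWG D=RYYY B=OBBB
After move 4 (R): R=RBRW U=WROG F=GYWY D=RBYO B=WBGB
After move 5 (R): R=RRWB U=WYOY F=GBWO D=RGYW B=GBRB
After move 6 (R): R=WRBR U=WBOO F=GGWW D=RRYG B=YBYB
Query: R face = WRBR

Answer: W R B R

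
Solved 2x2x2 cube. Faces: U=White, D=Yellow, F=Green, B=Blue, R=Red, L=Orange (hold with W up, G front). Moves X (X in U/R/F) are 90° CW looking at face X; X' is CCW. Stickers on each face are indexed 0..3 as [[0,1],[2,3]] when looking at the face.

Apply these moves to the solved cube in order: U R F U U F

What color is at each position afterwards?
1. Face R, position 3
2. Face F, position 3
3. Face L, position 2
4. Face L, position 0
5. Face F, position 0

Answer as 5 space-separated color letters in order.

After move 1 (U): U=WWWW F=RRGG R=BBRR B=OOBB L=GGOO
After move 2 (R): R=RBRB U=WRWG F=RYGY D=YBYO B=WOWB
After move 3 (F): F=GRYY U=WROG R=WBGB D=RRYO L=GYOB
After move 4 (U): U=OWGR F=WBYY R=WOGB B=GYWB L=GROB
After move 5 (U): U=GORW F=WOYY R=GYGB B=GRWB L=WBOB
After move 6 (F): F=YWYO U=GOBB R=RYWB D=GGYO L=WROR
Query 1: R[3] = B
Query 2: F[3] = O
Query 3: L[2] = O
Query 4: L[0] = W
Query 5: F[0] = Y

Answer: B O O W Y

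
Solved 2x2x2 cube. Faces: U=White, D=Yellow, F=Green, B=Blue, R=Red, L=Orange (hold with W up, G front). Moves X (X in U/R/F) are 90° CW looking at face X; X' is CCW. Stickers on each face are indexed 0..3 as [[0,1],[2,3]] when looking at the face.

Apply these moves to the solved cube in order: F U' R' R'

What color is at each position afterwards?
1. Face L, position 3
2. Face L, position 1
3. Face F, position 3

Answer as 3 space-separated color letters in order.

After move 1 (F): F=GGGG U=WWOO R=WRWR D=RRYY L=OYOY
After move 2 (U'): U=WOWO F=OYGG R=GGWR B=WRBB L=BBOY
After move 3 (R'): R=GRGW U=WBWW F=OOGO D=RYYG B=YRRB
After move 4 (R'): R=RWGG U=WRWY F=OBGW D=ROYO B=GRYB
Query 1: L[3] = Y
Query 2: L[1] = B
Query 3: F[3] = W

Answer: Y B W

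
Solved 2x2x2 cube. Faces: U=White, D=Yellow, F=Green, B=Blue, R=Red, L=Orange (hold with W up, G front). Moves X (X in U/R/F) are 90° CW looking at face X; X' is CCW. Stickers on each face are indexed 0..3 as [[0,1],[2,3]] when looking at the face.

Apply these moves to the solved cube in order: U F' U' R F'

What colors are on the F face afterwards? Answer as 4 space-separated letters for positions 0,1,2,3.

Answer: O Y G R

Derivation:
After move 1 (U): U=WWWW F=RRGG R=BBRR B=OOBB L=GGOO
After move 2 (F'): F=RGRG U=WWBR R=YBYR D=GOYY L=GWOW
After move 3 (U'): U=WRWB F=GWRG R=RGYR B=YBBB L=OOOW
After move 4 (R): R=YRRG U=WWWG F=GORY D=GBYY B=BBRB
After move 5 (F'): F=OYGR U=WWYR R=BRGG D=OWYY L=OGOW
Query: F face = OYGR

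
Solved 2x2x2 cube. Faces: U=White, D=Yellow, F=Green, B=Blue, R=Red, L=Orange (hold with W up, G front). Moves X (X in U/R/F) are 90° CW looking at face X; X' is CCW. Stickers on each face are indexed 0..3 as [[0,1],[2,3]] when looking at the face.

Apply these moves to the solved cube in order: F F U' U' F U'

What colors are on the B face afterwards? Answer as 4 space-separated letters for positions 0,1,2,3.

Answer: W R B B

Derivation:
After move 1 (F): F=GGGG U=WWOO R=WRWR D=RRYY L=OYOY
After move 2 (F): F=GGGG U=WWYY R=OROR D=WWYY L=OROR
After move 3 (U'): U=WYWY F=ORGG R=GGOR B=ORBB L=BBOR
After move 4 (U'): U=YYWW F=BBGG R=OROR B=GGBB L=OROR
After move 5 (F): F=GBGB U=YYRR R=WRWR D=OOYY L=OWOW
After move 6 (U'): U=YRYR F=OWGB R=GBWR B=WRBB L=GGOW
Query: B face = WRBB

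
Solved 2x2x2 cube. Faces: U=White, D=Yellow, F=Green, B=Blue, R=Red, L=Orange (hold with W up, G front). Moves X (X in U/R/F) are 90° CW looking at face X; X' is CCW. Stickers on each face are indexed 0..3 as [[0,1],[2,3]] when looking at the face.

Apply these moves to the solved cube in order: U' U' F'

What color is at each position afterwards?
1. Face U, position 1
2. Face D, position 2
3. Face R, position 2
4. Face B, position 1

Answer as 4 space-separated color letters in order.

After move 1 (U'): U=WWWW F=OOGG R=GGRR B=RRBB L=BBOO
After move 2 (U'): U=WWWW F=BBGG R=OORR B=GGBB L=RROO
After move 3 (F'): F=BGBG U=WWOR R=YOYR D=ROYY L=RWOW
Query 1: U[1] = W
Query 2: D[2] = Y
Query 3: R[2] = Y
Query 4: B[1] = G

Answer: W Y Y G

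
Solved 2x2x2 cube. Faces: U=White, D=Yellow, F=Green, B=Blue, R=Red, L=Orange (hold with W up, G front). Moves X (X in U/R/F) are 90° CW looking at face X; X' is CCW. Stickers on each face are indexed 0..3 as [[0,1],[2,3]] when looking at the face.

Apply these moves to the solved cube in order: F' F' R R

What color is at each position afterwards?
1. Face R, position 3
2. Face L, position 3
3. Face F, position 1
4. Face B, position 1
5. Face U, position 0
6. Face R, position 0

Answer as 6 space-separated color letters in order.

After move 1 (F'): F=GGGG U=WWRR R=YRYR D=OOYY L=OWOW
After move 2 (F'): F=GGGG U=WWYY R=OROR D=WWYY L=OROR
After move 3 (R): R=OORR U=WGYG F=GWGY D=WBYB B=YBWB
After move 4 (R): R=RORO U=WWYY F=GBGB D=WWYY B=GBGB
Query 1: R[3] = O
Query 2: L[3] = R
Query 3: F[1] = B
Query 4: B[1] = B
Query 5: U[0] = W
Query 6: R[0] = R

Answer: O R B B W R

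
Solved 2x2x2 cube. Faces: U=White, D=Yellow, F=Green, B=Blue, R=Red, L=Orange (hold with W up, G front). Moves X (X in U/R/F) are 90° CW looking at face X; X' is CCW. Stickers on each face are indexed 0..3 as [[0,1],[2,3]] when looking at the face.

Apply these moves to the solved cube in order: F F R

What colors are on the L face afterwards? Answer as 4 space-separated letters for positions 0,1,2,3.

Answer: O R O R

Derivation:
After move 1 (F): F=GGGG U=WWOO R=WRWR D=RRYY L=OYOY
After move 2 (F): F=GGGG U=WWYY R=OROR D=WWYY L=OROR
After move 3 (R): R=OORR U=WGYG F=GWGY D=WBYB B=YBWB
Query: L face = OROR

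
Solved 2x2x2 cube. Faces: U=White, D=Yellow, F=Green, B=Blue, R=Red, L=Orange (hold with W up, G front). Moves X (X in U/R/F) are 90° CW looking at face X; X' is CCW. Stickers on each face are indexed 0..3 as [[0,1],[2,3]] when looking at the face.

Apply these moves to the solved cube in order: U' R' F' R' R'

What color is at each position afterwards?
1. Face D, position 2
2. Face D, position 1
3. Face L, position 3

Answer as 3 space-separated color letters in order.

Answer: Y B W

Derivation:
After move 1 (U'): U=WWWW F=OOGG R=GGRR B=RRBB L=BBOO
After move 2 (R'): R=GRGR U=WBWR F=OWGW D=YOYG B=YRYB
After move 3 (F'): F=WWOG U=WBGG R=ORYR D=BOYG L=BROW
After move 4 (R'): R=RROY U=WYGY F=WBOG D=BWYG B=GROB
After move 5 (R'): R=RYRO U=WOGG F=WYOY D=BBYG B=GRWB
Query 1: D[2] = Y
Query 2: D[1] = B
Query 3: L[3] = W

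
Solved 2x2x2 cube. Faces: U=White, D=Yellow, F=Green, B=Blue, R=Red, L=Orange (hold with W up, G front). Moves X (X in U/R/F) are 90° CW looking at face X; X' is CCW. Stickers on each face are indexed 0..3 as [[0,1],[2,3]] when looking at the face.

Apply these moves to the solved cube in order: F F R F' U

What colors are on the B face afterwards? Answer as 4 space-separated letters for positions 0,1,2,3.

Answer: O G W B

Derivation:
After move 1 (F): F=GGGG U=WWOO R=WRWR D=RRYY L=OYOY
After move 2 (F): F=GGGG U=WWYY R=OROR D=WWYY L=OROR
After move 3 (R): R=OORR U=WGYG F=GWGY D=WBYB B=YBWB
After move 4 (F'): F=WYGG U=WGOR R=BOWR D=RRYB L=OGOY
After move 5 (U): U=OWRG F=BOGG R=YBWR B=OGWB L=WYOY
Query: B face = OGWB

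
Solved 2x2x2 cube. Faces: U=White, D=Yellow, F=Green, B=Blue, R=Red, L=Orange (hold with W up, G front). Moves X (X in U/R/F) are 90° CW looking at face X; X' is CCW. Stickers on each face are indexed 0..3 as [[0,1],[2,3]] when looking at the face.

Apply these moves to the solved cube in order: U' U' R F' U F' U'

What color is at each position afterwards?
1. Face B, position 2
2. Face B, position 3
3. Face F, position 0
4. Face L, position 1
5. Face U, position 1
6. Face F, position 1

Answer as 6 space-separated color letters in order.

Answer: W B Y G Y B

Derivation:
After move 1 (U'): U=WWWW F=OOGG R=GGRR B=RRBB L=BBOO
After move 2 (U'): U=WWWW F=BBGG R=OORR B=GGBB L=RROO
After move 3 (R): R=RORO U=WBWG F=BYGY D=YBYG B=WGWB
After move 4 (F'): F=YYBG U=WBRR R=BOYO D=ROYG L=RGOW
After move 5 (U): U=RWRB F=BOBG R=WGYO B=RGWB L=YYOW
After move 6 (F'): F=OGBB U=RWWY R=OGRO D=YWYG L=YBOR
After move 7 (U'): U=WYRW F=YBBB R=OGRO B=OGWB L=RGOR
Query 1: B[2] = W
Query 2: B[3] = B
Query 3: F[0] = Y
Query 4: L[1] = G
Query 5: U[1] = Y
Query 6: F[1] = B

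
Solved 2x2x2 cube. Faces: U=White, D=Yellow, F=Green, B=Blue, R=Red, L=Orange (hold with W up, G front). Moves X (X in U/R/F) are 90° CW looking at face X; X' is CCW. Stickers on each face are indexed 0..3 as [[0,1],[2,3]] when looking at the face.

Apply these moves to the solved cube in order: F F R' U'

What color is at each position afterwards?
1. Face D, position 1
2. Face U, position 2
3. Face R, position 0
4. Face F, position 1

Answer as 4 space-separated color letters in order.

After move 1 (F): F=GGGG U=WWOO R=WRWR D=RRYY L=OYOY
After move 2 (F): F=GGGG U=WWYY R=OROR D=WWYY L=OROR
After move 3 (R'): R=RROO U=WBYB F=GWGY D=WGYG B=YBWB
After move 4 (U'): U=BBWY F=ORGY R=GWOO B=RRWB L=YBOR
Query 1: D[1] = G
Query 2: U[2] = W
Query 3: R[0] = G
Query 4: F[1] = R

Answer: G W G R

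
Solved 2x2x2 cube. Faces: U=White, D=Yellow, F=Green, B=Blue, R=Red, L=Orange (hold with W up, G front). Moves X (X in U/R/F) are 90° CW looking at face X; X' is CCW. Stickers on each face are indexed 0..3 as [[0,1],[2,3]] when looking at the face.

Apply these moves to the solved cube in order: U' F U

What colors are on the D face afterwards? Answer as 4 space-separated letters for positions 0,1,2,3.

After move 1 (U'): U=WWWW F=OOGG R=GGRR B=RRBB L=BBOO
After move 2 (F): F=GOGO U=WWOB R=WGWR D=RGYY L=BYOY
After move 3 (U): U=OWBW F=WGGO R=RRWR B=BYBB L=GOOY
Query: D face = RGYY

Answer: R G Y Y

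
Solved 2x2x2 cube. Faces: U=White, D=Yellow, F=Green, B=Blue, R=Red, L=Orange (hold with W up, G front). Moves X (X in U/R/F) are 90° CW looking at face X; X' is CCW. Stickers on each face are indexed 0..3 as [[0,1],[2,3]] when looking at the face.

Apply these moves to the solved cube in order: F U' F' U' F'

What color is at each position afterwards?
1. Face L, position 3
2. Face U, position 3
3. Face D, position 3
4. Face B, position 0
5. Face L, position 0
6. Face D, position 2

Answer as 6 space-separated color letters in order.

After move 1 (F): F=GGGG U=WWOO R=WRWR D=RRYY L=OYOY
After move 2 (U'): U=WOWO F=OYGG R=GGWR B=WRBB L=BBOY
After move 3 (F'): F=YGOG U=WOGW R=RGRR D=BYYY L=BOOW
After move 4 (U'): U=OWWG F=BOOG R=YGRR B=RGBB L=WROW
After move 5 (F'): F=OGBO U=OWYR R=YGBR D=RWYY L=WGOW
Query 1: L[3] = W
Query 2: U[3] = R
Query 3: D[3] = Y
Query 4: B[0] = R
Query 5: L[0] = W
Query 6: D[2] = Y

Answer: W R Y R W Y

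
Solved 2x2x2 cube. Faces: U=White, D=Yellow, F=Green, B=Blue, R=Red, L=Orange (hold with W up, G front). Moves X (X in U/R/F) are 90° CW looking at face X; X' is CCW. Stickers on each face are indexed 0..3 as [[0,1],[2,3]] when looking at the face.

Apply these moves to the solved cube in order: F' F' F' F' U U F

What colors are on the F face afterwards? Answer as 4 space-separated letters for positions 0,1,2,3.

After move 1 (F'): F=GGGG U=WWRR R=YRYR D=OOYY L=OWOW
After move 2 (F'): F=GGGG U=WWYY R=OROR D=WWYY L=OROR
After move 3 (F'): F=GGGG U=WWOO R=WRWR D=RRYY L=OYOY
After move 4 (F'): F=GGGG U=WWWW R=RRRR D=YYYY L=OOOO
After move 5 (U): U=WWWW F=RRGG R=BBRR B=OOBB L=GGOO
After move 6 (U): U=WWWW F=BBGG R=OORR B=GGBB L=RROO
After move 7 (F): F=GBGB U=WWOR R=WOWR D=ROYY L=RYOY
Query: F face = GBGB

Answer: G B G B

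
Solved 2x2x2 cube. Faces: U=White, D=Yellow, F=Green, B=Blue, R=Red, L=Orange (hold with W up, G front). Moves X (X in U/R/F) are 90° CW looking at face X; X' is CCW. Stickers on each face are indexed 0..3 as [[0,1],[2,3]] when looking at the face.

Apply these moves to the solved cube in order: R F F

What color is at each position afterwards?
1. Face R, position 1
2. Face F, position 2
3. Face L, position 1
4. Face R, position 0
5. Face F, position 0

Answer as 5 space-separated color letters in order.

Answer: R Y R O Y

Derivation:
After move 1 (R): R=RRRR U=WGWG F=GYGY D=YBYB B=WBWB
After move 2 (F): F=GGYY U=WGOO R=WRGR D=RRYB L=OYOB
After move 3 (F): F=YGYG U=WGBY R=OROR D=GWYB L=OROR
Query 1: R[1] = R
Query 2: F[2] = Y
Query 3: L[1] = R
Query 4: R[0] = O
Query 5: F[0] = Y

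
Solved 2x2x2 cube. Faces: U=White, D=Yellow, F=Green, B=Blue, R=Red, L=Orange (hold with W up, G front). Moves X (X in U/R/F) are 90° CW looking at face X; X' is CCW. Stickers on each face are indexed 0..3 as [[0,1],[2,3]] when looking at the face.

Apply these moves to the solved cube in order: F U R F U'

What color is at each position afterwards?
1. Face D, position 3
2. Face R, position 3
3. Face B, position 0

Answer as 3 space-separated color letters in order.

After move 1 (F): F=GGGG U=WWOO R=WRWR D=RRYY L=OYOY
After move 2 (U): U=OWOW F=WRGG R=BBWR B=OYBB L=GGOY
After move 3 (R): R=WBRB U=OROG F=WRGY D=RBYO B=WYWB
After move 4 (F): F=GWYR U=ORYG R=OBGB D=RWYO L=GROB
After move 5 (U'): U=RGOY F=GRYR R=GWGB B=OBWB L=WYOB
Query 1: D[3] = O
Query 2: R[3] = B
Query 3: B[0] = O

Answer: O B O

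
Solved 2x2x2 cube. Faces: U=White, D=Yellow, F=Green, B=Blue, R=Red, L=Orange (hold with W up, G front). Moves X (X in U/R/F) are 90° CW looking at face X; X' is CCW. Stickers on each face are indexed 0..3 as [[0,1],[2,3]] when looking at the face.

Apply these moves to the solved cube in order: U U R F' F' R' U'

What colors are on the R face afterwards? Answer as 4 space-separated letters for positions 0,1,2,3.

After move 1 (U): U=WWWW F=RRGG R=BBRR B=OOBB L=GGOO
After move 2 (U): U=WWWW F=BBGG R=OORR B=GGBB L=RROO
After move 3 (R): R=RORO U=WBWG F=BYGY D=YBYG B=WGWB
After move 4 (F'): F=YYBG U=WBRR R=BOYO D=ROYG L=RGOW
After move 5 (F'): F=YGYB U=WBBY R=OORO D=GWYG L=RROR
After move 6 (R'): R=OOOR U=WWBW F=YBYY D=GGYB B=GGWB
After move 7 (U'): U=WWWB F=RRYY R=YBOR B=OOWB L=GGOR
Query: R face = YBOR

Answer: Y B O R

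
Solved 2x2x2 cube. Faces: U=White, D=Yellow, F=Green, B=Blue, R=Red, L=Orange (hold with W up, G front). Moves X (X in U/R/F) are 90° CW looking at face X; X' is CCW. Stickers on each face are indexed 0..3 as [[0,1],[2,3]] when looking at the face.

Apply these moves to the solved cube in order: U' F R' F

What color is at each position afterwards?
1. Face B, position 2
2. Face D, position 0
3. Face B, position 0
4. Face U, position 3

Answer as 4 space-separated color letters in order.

Answer: G W Y Y

Derivation:
After move 1 (U'): U=WWWW F=OOGG R=GGRR B=RRBB L=BBOO
After move 2 (F): F=GOGO U=WWOB R=WGWR D=RGYY L=BYOY
After move 3 (R'): R=GRWW U=WBOR F=GWGB D=ROYO B=YRGB
After move 4 (F): F=GGBW U=WBYY R=ORRW D=WGYO L=BROO
Query 1: B[2] = G
Query 2: D[0] = W
Query 3: B[0] = Y
Query 4: U[3] = Y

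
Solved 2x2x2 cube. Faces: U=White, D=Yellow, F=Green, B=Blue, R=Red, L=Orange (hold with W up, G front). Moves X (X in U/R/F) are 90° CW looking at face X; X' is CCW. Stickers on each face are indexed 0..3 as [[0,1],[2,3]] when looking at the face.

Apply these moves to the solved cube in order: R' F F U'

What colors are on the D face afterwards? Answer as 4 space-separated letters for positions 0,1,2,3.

Answer: B W Y G

Derivation:
After move 1 (R'): R=RRRR U=WBWB F=GWGW D=YGYG B=YBYB
After move 2 (F): F=GGWW U=WBOO R=WRBR D=RRYG L=OYOG
After move 3 (F): F=WGWG U=WBGY R=OROR D=BWYG L=OROR
After move 4 (U'): U=BYWG F=ORWG R=WGOR B=ORYB L=YBOR
Query: D face = BWYG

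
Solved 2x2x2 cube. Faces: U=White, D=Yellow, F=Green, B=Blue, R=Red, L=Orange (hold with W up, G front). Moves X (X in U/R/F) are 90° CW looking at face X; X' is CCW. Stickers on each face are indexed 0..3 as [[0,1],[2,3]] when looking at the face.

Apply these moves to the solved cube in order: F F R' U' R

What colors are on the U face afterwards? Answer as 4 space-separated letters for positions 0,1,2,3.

After move 1 (F): F=GGGG U=WWOO R=WRWR D=RRYY L=OYOY
After move 2 (F): F=GGGG U=WWYY R=OROR D=WWYY L=OROR
After move 3 (R'): R=RROO U=WBYB F=GWGY D=WGYG B=YBWB
After move 4 (U'): U=BBWY F=ORGY R=GWOO B=RRWB L=YBOR
After move 5 (R): R=OGOW U=BRWY F=OGGG D=WWYR B=YRBB
Query: U face = BRWY

Answer: B R W Y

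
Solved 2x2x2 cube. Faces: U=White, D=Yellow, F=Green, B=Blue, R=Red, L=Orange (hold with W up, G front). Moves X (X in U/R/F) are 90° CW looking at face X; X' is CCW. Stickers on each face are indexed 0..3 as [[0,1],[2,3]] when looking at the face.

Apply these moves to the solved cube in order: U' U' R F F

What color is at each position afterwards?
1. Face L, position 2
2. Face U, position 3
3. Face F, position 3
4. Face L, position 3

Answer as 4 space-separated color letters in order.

After move 1 (U'): U=WWWW F=OOGG R=GGRR B=RRBB L=BBOO
After move 2 (U'): U=WWWW F=BBGG R=OORR B=GGBB L=RROO
After move 3 (R): R=RORO U=WBWG F=BYGY D=YBYG B=WGWB
After move 4 (F): F=GBYY U=WBOR R=WOGO D=RRYG L=RYOB
After move 5 (F): F=YGYB U=WBBY R=OORO D=GWYG L=RROR
Query 1: L[2] = O
Query 2: U[3] = Y
Query 3: F[3] = B
Query 4: L[3] = R

Answer: O Y B R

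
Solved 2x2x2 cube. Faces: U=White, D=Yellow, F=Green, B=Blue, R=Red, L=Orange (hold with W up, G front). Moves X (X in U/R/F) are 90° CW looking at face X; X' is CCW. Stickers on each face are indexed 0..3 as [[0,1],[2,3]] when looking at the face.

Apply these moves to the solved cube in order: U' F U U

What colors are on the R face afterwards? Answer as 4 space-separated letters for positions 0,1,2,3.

Answer: B Y W R

Derivation:
After move 1 (U'): U=WWWW F=OOGG R=GGRR B=RRBB L=BBOO
After move 2 (F): F=GOGO U=WWOB R=WGWR D=RGYY L=BYOY
After move 3 (U): U=OWBW F=WGGO R=RRWR B=BYBB L=GOOY
After move 4 (U): U=BOWW F=RRGO R=BYWR B=GOBB L=WGOY
Query: R face = BYWR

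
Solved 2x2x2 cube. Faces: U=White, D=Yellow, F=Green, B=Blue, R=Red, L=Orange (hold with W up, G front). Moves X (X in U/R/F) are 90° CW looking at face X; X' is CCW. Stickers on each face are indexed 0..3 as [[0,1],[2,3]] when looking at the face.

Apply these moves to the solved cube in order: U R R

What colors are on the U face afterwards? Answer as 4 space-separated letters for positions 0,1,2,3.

After move 1 (U): U=WWWW F=RRGG R=BBRR B=OOBB L=GGOO
After move 2 (R): R=RBRB U=WRWG F=RYGY D=YBYO B=WOWB
After move 3 (R): R=RRBB U=WYWY F=RBGO D=YWYW B=GORB
Query: U face = WYWY

Answer: W Y W Y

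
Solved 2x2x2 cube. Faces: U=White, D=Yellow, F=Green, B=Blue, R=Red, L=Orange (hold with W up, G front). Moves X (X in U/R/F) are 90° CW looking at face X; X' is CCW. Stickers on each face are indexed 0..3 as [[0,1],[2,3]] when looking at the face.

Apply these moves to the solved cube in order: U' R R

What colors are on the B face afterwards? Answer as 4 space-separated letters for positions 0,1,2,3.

Answer: G R O B

Derivation:
After move 1 (U'): U=WWWW F=OOGG R=GGRR B=RRBB L=BBOO
After move 2 (R): R=RGRG U=WOWG F=OYGY D=YBYR B=WRWB
After move 3 (R): R=RRGG U=WYWY F=OBGR D=YWYW B=GROB
Query: B face = GROB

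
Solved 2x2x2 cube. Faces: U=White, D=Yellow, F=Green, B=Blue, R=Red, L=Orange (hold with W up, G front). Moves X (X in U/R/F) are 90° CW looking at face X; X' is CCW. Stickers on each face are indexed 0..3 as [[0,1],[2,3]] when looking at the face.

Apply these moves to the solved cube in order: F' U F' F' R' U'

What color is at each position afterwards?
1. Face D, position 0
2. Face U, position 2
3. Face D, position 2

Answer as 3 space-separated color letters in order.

Answer: W R Y

Derivation:
After move 1 (F'): F=GGGG U=WWRR R=YRYR D=OOYY L=OWOW
After move 2 (U): U=RWRW F=YRGG R=BBYR B=OWBB L=GGOW
After move 3 (F'): F=RGYG U=RWBY R=OBOR D=GWYY L=GWOR
After move 4 (F'): F=GGRY U=RWOO R=WBGR D=WRYY L=GYOB
After move 5 (R'): R=BRWG U=RBOO F=GWRO D=WGYY B=YWRB
After move 6 (U'): U=BORO F=GYRO R=GWWG B=BRRB L=YWOB
Query 1: D[0] = W
Query 2: U[2] = R
Query 3: D[2] = Y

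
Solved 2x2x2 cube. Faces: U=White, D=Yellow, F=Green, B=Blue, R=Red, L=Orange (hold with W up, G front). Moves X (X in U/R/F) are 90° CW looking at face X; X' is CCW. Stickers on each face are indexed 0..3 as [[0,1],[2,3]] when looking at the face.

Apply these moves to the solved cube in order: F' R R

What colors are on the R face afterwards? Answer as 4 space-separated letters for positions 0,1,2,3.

After move 1 (F'): F=GGGG U=WWRR R=YRYR D=OOYY L=OWOW
After move 2 (R): R=YYRR U=WGRG F=GOGY D=OBYB B=RBWB
After move 3 (R): R=RYRY U=WORY F=GBGB D=OWYR B=GBGB
Query: R face = RYRY

Answer: R Y R Y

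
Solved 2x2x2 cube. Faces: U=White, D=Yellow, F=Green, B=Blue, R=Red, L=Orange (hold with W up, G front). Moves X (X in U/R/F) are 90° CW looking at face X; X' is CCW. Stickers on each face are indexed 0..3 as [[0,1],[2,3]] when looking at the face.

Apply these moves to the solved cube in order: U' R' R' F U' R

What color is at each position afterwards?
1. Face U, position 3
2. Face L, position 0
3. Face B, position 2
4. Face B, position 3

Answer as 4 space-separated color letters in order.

Answer: B G B B

Derivation:
After move 1 (U'): U=WWWW F=OOGG R=GGRR B=RRBB L=BBOO
After move 2 (R'): R=GRGR U=WBWR F=OWGW D=YOYG B=YRYB
After move 3 (R'): R=RRGG U=WYWY F=OBGR D=YWYW B=GROB
After move 4 (F): F=GORB U=WYOB R=WRYG D=GRYW L=BYOW
After move 5 (U'): U=YBWO F=BYRB R=GOYG B=WROB L=GROW
After move 6 (R): R=YGGO U=YYWB F=BRRW D=GOYW B=ORBB
Query 1: U[3] = B
Query 2: L[0] = G
Query 3: B[2] = B
Query 4: B[3] = B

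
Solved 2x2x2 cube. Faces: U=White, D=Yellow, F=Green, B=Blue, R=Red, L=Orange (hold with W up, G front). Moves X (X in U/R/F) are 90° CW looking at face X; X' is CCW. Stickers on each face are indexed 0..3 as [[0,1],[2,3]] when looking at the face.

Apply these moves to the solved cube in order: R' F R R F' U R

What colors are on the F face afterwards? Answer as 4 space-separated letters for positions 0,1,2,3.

After move 1 (R'): R=RRRR U=WBWB F=GWGW D=YGYG B=YBYB
After move 2 (F): F=GGWW U=WBOO R=WRBR D=RRYG L=OYOG
After move 3 (R): R=BWRR U=WGOW F=GRWG D=RYYY B=OBBB
After move 4 (R): R=RBRW U=WROG F=GYWY D=RBYO B=WBGB
After move 5 (F'): F=YYGW U=WRRR R=BBRW D=YGYO L=OGOO
After move 6 (U): U=RWRR F=BBGW R=WBRW B=OGGB L=YYOO
After move 7 (R): R=RWWB U=RBRW F=BGGO D=YGYO B=RGWB
Query: F face = BGGO

Answer: B G G O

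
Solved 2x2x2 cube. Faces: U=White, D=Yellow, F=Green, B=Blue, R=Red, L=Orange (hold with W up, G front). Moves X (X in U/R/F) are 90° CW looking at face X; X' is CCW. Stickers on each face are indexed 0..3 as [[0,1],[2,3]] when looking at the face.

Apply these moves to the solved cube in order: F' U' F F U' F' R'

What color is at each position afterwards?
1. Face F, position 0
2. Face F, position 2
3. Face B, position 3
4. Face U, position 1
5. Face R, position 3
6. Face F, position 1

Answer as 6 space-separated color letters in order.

After move 1 (F'): F=GGGG U=WWRR R=YRYR D=OOYY L=OWOW
After move 2 (U'): U=WRWR F=OWGG R=GGYR B=YRBB L=BBOW
After move 3 (F): F=GOGW U=WRWB R=WGRR D=YGYY L=BOOO
After move 4 (F): F=GGWO U=WROO R=WGBR D=RWYY L=BYOG
After move 5 (U'): U=ROWO F=BYWO R=GGBR B=WGBB L=YROG
After move 6 (F'): F=YOBW U=ROGB R=WGRR D=RGYY L=YOOW
After move 7 (R'): R=GRWR U=RBGW F=YOBB D=ROYW B=YGGB
Query 1: F[0] = Y
Query 2: F[2] = B
Query 3: B[3] = B
Query 4: U[1] = B
Query 5: R[3] = R
Query 6: F[1] = O

Answer: Y B B B R O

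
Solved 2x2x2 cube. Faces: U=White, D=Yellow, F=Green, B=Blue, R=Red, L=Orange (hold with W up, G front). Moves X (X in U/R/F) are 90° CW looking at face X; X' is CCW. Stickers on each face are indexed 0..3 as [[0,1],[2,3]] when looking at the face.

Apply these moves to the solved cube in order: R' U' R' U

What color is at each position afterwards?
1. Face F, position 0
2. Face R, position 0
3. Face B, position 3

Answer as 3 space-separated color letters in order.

After move 1 (R'): R=RRRR U=WBWB F=GWGW D=YGYG B=YBYB
After move 2 (U'): U=BBWW F=OOGW R=GWRR B=RRYB L=YBOO
After move 3 (R'): R=WRGR U=BYWR F=OBGW D=YOYW B=GRGB
After move 4 (U): U=WBRY F=WRGW R=GRGR B=YBGB L=OBOO
Query 1: F[0] = W
Query 2: R[0] = G
Query 3: B[3] = B

Answer: W G B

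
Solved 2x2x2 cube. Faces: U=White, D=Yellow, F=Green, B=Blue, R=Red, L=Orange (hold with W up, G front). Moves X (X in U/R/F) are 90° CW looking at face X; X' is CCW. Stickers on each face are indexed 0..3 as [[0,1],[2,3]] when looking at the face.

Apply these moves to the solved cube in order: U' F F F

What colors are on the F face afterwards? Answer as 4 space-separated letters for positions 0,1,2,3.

After move 1 (U'): U=WWWW F=OOGG R=GGRR B=RRBB L=BBOO
After move 2 (F): F=GOGO U=WWOB R=WGWR D=RGYY L=BYOY
After move 3 (F): F=GGOO U=WWYY R=OGBR D=WWYY L=BROG
After move 4 (F): F=OGOG U=WWGR R=YGYR D=BOYY L=BWOW
Query: F face = OGOG

Answer: O G O G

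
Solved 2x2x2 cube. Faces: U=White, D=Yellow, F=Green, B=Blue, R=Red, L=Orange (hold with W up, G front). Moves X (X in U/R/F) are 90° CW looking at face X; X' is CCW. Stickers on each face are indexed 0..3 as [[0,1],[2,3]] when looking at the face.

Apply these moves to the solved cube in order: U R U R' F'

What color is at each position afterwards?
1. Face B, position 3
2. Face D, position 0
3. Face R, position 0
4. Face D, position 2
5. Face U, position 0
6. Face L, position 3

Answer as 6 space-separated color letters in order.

After move 1 (U): U=WWWW F=RRGG R=BBRR B=OOBB L=GGOO
After move 2 (R): R=RBRB U=WRWG F=RYGY D=YBYO B=WOWB
After move 3 (U): U=WWGR F=RBGY R=WORB B=GGWB L=RYOO
After move 4 (R'): R=OBWR U=WWGG F=RWGR D=YBYY B=OGBB
After move 5 (F'): F=WRRG U=WWOW R=BBYR D=YOYY L=RGOG
Query 1: B[3] = B
Query 2: D[0] = Y
Query 3: R[0] = B
Query 4: D[2] = Y
Query 5: U[0] = W
Query 6: L[3] = G

Answer: B Y B Y W G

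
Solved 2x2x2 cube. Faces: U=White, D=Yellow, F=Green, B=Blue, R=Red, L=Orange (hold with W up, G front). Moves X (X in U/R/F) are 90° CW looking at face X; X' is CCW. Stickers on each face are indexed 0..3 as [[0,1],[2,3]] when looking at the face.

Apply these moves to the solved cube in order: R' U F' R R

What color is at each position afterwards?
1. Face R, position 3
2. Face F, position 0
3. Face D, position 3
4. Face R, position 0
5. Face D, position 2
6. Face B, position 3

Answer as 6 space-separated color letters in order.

After move 1 (R'): R=RRRR U=WBWB F=GWGW D=YGYG B=YBYB
After move 2 (U): U=WWBB F=RRGW R=YBRR B=OOYB L=GWOO
After move 3 (F'): F=RWRG U=WWYR R=GBYR D=WOYG L=GBOB
After move 4 (R): R=YGRB U=WWYG F=RORG D=WYYO B=ROWB
After move 5 (R): R=RYBG U=WOYG F=RYRO D=WWYR B=GOWB
Query 1: R[3] = G
Query 2: F[0] = R
Query 3: D[3] = R
Query 4: R[0] = R
Query 5: D[2] = Y
Query 6: B[3] = B

Answer: G R R R Y B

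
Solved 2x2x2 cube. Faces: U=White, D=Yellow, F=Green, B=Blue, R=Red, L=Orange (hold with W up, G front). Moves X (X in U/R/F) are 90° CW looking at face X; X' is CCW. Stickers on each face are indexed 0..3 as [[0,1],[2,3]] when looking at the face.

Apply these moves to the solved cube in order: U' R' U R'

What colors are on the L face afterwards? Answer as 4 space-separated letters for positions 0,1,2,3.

After move 1 (U'): U=WWWW F=OOGG R=GGRR B=RRBB L=BBOO
After move 2 (R'): R=GRGR U=WBWR F=OWGW D=YOYG B=YRYB
After move 3 (U): U=WWRB F=GRGW R=YRGR B=BBYB L=OWOO
After move 4 (R'): R=RRYG U=WYRB F=GWGB D=YRYW B=GBOB
Query: L face = OWOO

Answer: O W O O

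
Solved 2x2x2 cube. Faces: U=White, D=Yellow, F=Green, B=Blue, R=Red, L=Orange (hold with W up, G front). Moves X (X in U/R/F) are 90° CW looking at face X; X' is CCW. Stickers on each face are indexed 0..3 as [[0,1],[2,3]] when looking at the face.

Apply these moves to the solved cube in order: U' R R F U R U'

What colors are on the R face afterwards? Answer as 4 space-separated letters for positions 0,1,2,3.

Answer: W R G R

Derivation:
After move 1 (U'): U=WWWW F=OOGG R=GGRR B=RRBB L=BBOO
After move 2 (R): R=RGRG U=WOWG F=OYGY D=YBYR B=WRWB
After move 3 (R): R=RRGG U=WYWY F=OBGR D=YWYW B=GROB
After move 4 (F): F=GORB U=WYOB R=WRYG D=GRYW L=BYOW
After move 5 (U): U=OWBY F=WRRB R=GRYG B=BYOB L=GOOW
After move 6 (R): R=YGGR U=ORBB F=WRRW D=GOYB B=YYWB
After move 7 (U'): U=RBOB F=GORW R=WRGR B=YGWB L=YYOW
Query: R face = WRGR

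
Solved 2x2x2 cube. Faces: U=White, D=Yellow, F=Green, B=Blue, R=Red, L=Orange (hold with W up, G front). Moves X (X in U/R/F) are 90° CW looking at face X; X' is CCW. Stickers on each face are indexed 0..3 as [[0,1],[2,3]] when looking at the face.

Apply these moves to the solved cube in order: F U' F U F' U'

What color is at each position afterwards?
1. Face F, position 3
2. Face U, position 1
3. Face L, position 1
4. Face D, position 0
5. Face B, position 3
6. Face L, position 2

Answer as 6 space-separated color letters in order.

After move 1 (F): F=GGGG U=WWOO R=WRWR D=RRYY L=OYOY
After move 2 (U'): U=WOWO F=OYGG R=GGWR B=WRBB L=BBOY
After move 3 (F): F=GOGY U=WOYB R=WGOR D=WGYY L=BROR
After move 4 (U): U=YWBO F=WGGY R=WROR B=BRBB L=GOOR
After move 5 (F'): F=GYWG U=YWWO R=GRWR D=ORYY L=GOOB
After move 6 (U'): U=WOYW F=GOWG R=GYWR B=GRBB L=BROB
Query 1: F[3] = G
Query 2: U[1] = O
Query 3: L[1] = R
Query 4: D[0] = O
Query 5: B[3] = B
Query 6: L[2] = O

Answer: G O R O B O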